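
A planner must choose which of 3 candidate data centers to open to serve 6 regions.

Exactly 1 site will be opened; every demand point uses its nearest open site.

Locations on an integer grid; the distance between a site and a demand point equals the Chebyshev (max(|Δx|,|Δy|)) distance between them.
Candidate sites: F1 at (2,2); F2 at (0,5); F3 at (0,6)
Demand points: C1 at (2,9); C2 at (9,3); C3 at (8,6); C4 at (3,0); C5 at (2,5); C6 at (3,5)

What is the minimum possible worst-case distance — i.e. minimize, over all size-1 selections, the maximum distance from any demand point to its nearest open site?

Open {F1}.
  Farthest demand point is C1 at distance 7 (to F1); all others are ≤ 7.
With {F2} the worst case is 9.
With {F3} the worst case is 9.
No size-1 selection achieves below 7.

7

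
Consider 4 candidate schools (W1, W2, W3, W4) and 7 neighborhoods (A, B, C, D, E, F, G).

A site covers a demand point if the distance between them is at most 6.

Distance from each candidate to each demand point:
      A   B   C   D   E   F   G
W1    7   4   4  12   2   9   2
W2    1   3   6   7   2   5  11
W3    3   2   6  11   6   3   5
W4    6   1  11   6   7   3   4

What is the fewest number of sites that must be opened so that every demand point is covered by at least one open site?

Coverage sets (demand points within 6 of each site):
  W1: {B, C, E, G}
  W2: {A, B, C, E, F}
  W3: {A, B, C, E, F, G}
  W4: {A, B, D, F, G}
No single site covers all 7 demand points.
But {W1, W4} covers everything, so the minimum is 2.

2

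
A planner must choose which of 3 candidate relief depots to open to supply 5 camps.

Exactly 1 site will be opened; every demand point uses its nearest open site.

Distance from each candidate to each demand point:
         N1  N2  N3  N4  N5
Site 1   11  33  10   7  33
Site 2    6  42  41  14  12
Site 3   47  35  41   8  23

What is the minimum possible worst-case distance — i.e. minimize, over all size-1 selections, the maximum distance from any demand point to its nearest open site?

Open {Site 1}.
  Farthest demand point is N2 at distance 33 (to Site 1); all others are ≤ 33.
With {Site 2} the worst case is 42.
With {Site 3} the worst case is 47.
No size-1 selection achieves below 33.

33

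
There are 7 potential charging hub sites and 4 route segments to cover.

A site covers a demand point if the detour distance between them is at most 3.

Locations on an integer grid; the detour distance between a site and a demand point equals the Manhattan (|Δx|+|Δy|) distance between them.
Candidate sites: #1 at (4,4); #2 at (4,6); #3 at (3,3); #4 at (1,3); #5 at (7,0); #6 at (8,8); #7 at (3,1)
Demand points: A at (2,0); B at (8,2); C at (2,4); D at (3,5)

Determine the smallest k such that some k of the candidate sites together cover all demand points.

Coverage sets (demand points within 3 of each site):
  #1: {C, D}
  #2: {D}
  #3: {C, D}
  #4: {C}
  #5: {B}
  #6: {}
  #7: {A}
No 2 sites suffice: every size-2 union leaves at least one demand point uncovered.
But {#1, #5, #7} covers everything, so the minimum is 3.

3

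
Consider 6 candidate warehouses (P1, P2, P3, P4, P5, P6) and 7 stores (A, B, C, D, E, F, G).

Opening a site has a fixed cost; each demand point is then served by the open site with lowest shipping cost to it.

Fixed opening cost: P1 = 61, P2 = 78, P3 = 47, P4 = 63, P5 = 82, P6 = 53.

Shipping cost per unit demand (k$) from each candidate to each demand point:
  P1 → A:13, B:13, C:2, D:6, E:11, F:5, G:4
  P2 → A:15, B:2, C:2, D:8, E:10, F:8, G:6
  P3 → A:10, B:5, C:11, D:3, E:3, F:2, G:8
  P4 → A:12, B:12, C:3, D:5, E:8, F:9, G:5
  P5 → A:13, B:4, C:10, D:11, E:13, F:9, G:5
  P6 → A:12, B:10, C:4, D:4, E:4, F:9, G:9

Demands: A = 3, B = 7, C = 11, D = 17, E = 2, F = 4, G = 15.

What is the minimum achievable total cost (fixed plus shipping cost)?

Open {P1, P3}: assign each demand point to its cheapest open site.
  A→P3 3×10=30, B→P3 7×5=35, C→P1 11×2=22, D→P3 17×3=51, E→P3 2×3=6, F→P3 4×2=8, G→P1 15×4=60
  shipping cost 212, fixed 108 → total 320.
Compare {P2, P3}: shipping cost 221 + fixed 125 = 346.
Compare {P3, P4}: shipping cost 238 + fixed 110 = 348.
Compare {P1, P3, P6}: shipping cost 212 + fixed 161 = 373.
All other subsets cost ≥ 346. Minimum total cost: 320.

320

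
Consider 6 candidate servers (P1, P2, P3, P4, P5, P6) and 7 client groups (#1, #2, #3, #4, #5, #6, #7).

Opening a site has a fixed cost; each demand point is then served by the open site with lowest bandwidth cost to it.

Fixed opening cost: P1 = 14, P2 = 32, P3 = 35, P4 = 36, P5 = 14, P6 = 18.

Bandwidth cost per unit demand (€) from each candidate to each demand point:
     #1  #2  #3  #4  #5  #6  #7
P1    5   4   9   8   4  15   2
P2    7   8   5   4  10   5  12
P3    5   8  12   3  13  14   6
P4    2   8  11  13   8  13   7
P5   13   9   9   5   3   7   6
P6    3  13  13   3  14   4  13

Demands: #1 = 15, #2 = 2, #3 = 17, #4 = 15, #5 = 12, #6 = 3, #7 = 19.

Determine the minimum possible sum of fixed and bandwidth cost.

Open {P1, P2, P6}: assign each demand point to its cheapest open site.
  #1→P6 15×3=45, #2→P1 2×4=8, #3→P2 17×5=85, #4→P6 15×3=45, #5→P1 12×4=48, #6→P6 3×4=12, #7→P1 19×2=38
  bandwidth cost 281, fixed 64 → total 345.
Compare {P1, P2, P5, P6}: bandwidth cost 269 + fixed 78 = 347.
Compare {P1, P2, P4}: bandwidth cost 284 + fixed 82 = 366.
Compare {P1, P2, P4, P6}: bandwidth cost 266 + fixed 100 = 366.
All other subsets cost ≥ 347. Minimum total cost: 345.

345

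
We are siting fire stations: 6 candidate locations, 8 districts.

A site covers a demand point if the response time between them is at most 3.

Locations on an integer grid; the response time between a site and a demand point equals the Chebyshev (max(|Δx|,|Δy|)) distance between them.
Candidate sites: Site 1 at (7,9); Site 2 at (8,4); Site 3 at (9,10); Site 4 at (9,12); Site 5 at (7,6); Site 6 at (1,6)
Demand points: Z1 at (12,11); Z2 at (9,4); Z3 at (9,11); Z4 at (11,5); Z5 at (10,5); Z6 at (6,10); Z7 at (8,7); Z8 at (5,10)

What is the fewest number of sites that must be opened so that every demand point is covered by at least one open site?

3

Coverage sets (demand points within 3 of each site):
  Site 1: {Z3, Z6, Z7, Z8}
  Site 2: {Z2, Z4, Z5, Z7}
  Site 3: {Z1, Z3, Z6, Z7}
  Site 4: {Z1, Z3, Z6}
  Site 5: {Z2, Z5, Z7}
  Site 6: {}
No 2 sites suffice: every size-2 union leaves at least one demand point uncovered.
But {Site 1, Site 2, Site 3} covers everything, so the minimum is 3.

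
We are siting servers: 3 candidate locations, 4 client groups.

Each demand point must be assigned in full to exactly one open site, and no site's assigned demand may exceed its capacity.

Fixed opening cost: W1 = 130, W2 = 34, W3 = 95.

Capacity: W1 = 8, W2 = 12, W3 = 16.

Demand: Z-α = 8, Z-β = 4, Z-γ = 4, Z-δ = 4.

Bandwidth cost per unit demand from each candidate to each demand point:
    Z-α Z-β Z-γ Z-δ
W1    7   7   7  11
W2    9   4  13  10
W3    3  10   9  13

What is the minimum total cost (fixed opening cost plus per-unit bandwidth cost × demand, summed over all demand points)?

245

Open {W2, W3}; cheapest assignment that respects the capacities:
  W2 (cap 12, load 8): Z-β, Z-δ — cost 4×4 + 4×10 = 56
  W3 (cap 16, load 12): Z-α, Z-γ — cost 8×3 + 4×9 = 60
  Shipping 116, fixed 129 → total 245.
  Any other capacity-feasible assignment to {W2, W3} ships for at least 116.
Compare {W1, W2}: its best feasible assignment gives total 324.
Compare {W1, W3}: its best feasible assignment gives total 357.
Every other set of open sites that can feasibly serve all demand totals ≥ 324 even under its best assignment. Minimum: 245.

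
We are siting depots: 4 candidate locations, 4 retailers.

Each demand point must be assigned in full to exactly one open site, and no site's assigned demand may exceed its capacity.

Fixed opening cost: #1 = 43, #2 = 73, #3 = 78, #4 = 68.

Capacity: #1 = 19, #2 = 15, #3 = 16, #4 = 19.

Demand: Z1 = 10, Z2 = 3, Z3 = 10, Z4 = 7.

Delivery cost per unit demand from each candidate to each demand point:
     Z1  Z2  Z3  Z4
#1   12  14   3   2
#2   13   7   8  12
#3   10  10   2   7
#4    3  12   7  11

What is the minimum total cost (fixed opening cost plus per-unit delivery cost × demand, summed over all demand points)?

Open {#1, #4}; cheapest assignment that respects the capacities:
  #1 (cap 19, load 17): Z3, Z4 — cost 10×3 + 7×2 = 44
  #4 (cap 19, load 13): Z1, Z2 — cost 10×3 + 3×12 = 66
  Shipping 110, fixed 111 → total 221.
  Any other capacity-feasible assignment to {#1, #4} ships for at least 110.
Compare {#1, #2, #4}: its best feasible assignment gives total 279.
Compare {#1, #3, #4}: its best feasible assignment gives total 283.
Every other set of open sites that can feasibly serve all demand totals ≥ 279 even under its best assignment. Minimum: 221.

221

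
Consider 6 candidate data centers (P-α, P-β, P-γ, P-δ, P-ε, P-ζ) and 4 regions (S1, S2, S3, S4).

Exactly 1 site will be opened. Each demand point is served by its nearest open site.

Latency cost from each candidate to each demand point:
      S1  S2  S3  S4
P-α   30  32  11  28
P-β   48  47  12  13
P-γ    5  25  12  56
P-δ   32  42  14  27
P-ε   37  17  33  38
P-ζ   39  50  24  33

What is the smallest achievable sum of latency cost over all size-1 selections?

Open {P-γ}.
  S1→P-γ 5, S2→P-γ 25, S3→P-γ 12, S4→P-γ 56  ⇒ total 98.
Compare {P-α}: total 101.
Compare {P-δ}: total 115.
No size-1 selection does better; minimum is 98.

98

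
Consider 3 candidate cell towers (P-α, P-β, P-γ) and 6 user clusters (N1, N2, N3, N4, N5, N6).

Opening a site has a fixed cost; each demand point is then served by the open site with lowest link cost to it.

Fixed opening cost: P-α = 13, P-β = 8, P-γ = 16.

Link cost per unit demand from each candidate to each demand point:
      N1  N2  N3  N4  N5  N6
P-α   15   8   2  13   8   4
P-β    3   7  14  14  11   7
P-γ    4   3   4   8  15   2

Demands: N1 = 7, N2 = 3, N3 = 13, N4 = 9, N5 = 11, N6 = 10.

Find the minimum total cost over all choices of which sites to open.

272

Open {P-α, P-γ}: assign each demand point to its cheapest open site.
  N1→P-γ 7×4=28, N2→P-γ 3×3=9, N3→P-α 13×2=26, N4→P-γ 9×8=72, N5→P-α 11×8=88, N6→P-γ 10×2=20
  link cost 243, fixed 29 → total 272.
Compare {P-α, P-β, P-γ}: link cost 236 + fixed 37 = 273.
Compare {P-β, P-γ}: link cost 295 + fixed 24 = 319.
Compare {P-α, P-β}: link cost 313 + fixed 21 = 334.
All other subsets cost ≥ 273. Minimum total cost: 272.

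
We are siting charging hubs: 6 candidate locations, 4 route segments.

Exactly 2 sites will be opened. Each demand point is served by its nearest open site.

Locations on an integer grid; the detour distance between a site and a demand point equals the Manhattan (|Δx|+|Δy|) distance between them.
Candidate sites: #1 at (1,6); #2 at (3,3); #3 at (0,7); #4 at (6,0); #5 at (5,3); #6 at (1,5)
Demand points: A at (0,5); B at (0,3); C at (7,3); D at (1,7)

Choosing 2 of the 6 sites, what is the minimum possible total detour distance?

Open {#5, #6}.
  A→#6 1, B→#6 3, C→#5 2, D→#6 2  ⇒ total 8.
Compare {#1, #5}: total 9.
Compare {#3, #5}: total 9.
No size-2 selection does better; minimum is 8.

8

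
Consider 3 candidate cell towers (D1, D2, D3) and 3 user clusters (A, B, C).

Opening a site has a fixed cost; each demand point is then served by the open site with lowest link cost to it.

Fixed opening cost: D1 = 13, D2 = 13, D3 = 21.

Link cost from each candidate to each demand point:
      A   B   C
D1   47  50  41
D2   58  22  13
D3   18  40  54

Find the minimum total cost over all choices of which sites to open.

Open {D2, D3}: assign each demand point to its cheapest open site.
  A→D3 18, B→D2 22, C→D2 13
  link cost 53, fixed 34 → total 87.
Compare {D1, D2, D3}: link cost 53 + fixed 47 = 100.
Compare {D2}: link cost 93 + fixed 13 = 106.
Compare {D1, D2}: link cost 82 + fixed 26 = 108.
All other subsets cost ≥ 100. Minimum total cost: 87.

87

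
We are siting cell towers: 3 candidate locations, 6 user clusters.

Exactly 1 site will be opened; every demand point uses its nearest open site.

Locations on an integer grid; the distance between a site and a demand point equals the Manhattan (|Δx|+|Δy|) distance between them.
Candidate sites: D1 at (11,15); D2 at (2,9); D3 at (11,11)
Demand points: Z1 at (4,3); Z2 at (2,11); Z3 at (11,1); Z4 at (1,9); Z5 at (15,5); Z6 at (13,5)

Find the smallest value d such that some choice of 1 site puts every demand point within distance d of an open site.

15

Open {D3}.
  Farthest demand point is Z1 at distance 15 (to D3); all others are ≤ 15.
With {D2} the worst case is 17.
With {D1} the worst case is 19.
No size-1 selection achieves below 15.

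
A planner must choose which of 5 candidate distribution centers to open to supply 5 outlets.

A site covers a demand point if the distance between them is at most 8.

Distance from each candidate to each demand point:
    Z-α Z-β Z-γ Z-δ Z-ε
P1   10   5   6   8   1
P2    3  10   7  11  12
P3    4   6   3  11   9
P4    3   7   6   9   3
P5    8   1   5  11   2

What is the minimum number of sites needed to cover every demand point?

2

Coverage sets (demand points within 8 of each site):
  P1: {Z-β, Z-γ, Z-δ, Z-ε}
  P2: {Z-α, Z-γ}
  P3: {Z-α, Z-β, Z-γ}
  P4: {Z-α, Z-β, Z-γ, Z-ε}
  P5: {Z-α, Z-β, Z-γ, Z-ε}
No single site covers all 5 demand points.
But {P1, P2} covers everything, so the minimum is 2.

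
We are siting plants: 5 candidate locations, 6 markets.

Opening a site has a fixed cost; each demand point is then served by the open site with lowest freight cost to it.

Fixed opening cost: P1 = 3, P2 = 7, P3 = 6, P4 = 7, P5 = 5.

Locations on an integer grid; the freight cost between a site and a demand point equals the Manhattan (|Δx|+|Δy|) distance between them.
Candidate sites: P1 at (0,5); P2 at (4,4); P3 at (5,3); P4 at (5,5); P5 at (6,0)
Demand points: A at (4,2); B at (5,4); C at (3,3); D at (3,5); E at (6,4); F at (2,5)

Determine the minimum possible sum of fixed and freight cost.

19

Open {P2}: assign each demand point to its cheapest open site.
  A→P2 2, B→P2 1, C→P2 2, D→P2 2, E→P2 2, F→P2 3
  freight cost 12, fixed 7 → total 19.
Compare {P1, P2}: freight cost 11 + fixed 10 = 21.
Compare {P1, P3}: freight cost 12 + fixed 9 = 21.
Compare {P3}: freight cost 16 + fixed 6 = 22.
All other subsets cost ≥ 21. Minimum total cost: 19.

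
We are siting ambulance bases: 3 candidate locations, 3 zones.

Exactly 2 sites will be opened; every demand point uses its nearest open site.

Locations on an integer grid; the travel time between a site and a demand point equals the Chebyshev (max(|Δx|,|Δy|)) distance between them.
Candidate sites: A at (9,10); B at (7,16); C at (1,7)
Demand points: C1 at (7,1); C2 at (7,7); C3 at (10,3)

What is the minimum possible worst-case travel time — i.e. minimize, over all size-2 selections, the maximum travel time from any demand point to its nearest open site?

7

Open {A, C}.
  Farthest demand point is C3 at travel time 7 (to A); all others are ≤ 7.
With {A, B} the worst case is 9.
With {B, C} the worst case is 9.
No size-2 selection achieves below 7.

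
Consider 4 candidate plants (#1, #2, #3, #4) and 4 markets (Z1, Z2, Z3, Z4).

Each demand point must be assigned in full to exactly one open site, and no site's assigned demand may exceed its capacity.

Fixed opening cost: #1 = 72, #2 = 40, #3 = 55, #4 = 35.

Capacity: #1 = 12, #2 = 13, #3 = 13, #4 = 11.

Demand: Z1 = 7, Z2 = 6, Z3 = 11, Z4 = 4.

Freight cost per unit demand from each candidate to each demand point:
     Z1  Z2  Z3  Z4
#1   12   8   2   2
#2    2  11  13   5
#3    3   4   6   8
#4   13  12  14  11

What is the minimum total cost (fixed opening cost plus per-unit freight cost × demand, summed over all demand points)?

Open {#1, #2, #3}; cheapest assignment that respects the capacities:
  #1 (cap 12, load 11): Z3 — cost 11×2 = 22
  #2 (cap 13, load 11): Z1, Z4 — cost 7×2 + 4×5 = 34
  #3 (cap 13, load 6): Z2 — cost 6×4 = 24
  Shipping 80, fixed 167 → total 247.
  Any other capacity-feasible assignment to {#1, #2, #3} ships for at least 80.
Compare {#1, #3, #4}: its best feasible assignment gives total 273.
Compare {#1, #2, #4}: its best feasible assignment gives total 275.
Every other set of open sites that can feasibly serve all demand totals ≥ 273 even under its best assignment. Minimum: 247.

247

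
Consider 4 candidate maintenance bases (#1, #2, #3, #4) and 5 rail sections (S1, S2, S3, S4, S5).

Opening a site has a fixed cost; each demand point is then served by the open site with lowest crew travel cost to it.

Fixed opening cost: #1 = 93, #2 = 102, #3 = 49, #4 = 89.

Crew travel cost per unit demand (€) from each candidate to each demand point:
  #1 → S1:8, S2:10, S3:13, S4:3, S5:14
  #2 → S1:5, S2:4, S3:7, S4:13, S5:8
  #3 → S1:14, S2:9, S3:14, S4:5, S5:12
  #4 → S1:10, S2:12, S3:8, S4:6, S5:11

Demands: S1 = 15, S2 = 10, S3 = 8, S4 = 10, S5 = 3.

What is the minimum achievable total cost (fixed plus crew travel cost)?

Open {#2, #3}: assign each demand point to its cheapest open site.
  S1→#2 15×5=75, S2→#2 10×4=40, S3→#2 8×7=56, S4→#3 10×5=50, S5→#2 3×8=24
  crew travel cost 245, fixed 151 → total 396.
Compare {#1, #2}: crew travel cost 225 + fixed 195 = 420.
Compare {#2}: crew travel cost 325 + fixed 102 = 427.
Compare {#2, #4}: crew travel cost 255 + fixed 191 = 446.
All other subsets cost ≥ 420. Minimum total cost: 396.

396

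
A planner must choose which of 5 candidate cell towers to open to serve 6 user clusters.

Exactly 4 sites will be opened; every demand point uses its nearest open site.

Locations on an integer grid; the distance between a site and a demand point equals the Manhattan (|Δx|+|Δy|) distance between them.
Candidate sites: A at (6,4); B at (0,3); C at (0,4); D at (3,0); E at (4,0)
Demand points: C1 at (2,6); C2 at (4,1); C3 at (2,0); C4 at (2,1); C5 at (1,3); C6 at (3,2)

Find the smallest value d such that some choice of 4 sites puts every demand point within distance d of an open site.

4

Open {A, B, C, D}.
  Farthest demand point is C1 at distance 4 (to C); all others are ≤ 4.
With {A, B, C, E} the worst case is 4.
With {A, C, D, E} the worst case is 4.
No size-4 selection achieves below 4.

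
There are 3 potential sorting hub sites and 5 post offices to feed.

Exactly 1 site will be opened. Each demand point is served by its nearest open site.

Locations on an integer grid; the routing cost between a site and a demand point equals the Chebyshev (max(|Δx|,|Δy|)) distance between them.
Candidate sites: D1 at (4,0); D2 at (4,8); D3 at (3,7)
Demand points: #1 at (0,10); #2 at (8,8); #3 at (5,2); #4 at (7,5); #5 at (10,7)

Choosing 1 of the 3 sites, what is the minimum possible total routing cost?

23

Open {D2}.
  #1→D2 4, #2→D2 4, #3→D2 6, #4→D2 3, #5→D2 6  ⇒ total 23.
Compare {D3}: total 24.
Compare {D1}: total 32.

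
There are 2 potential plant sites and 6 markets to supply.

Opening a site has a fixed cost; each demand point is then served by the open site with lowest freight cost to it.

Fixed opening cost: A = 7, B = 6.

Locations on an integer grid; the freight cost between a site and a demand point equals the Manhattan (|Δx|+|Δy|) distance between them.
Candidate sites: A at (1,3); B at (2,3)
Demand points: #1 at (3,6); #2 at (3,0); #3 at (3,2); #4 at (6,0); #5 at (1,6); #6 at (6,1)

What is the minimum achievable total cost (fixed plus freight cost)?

Open {B}: assign each demand point to its cheapest open site.
  #1→B 4, #2→B 4, #3→B 2, #4→B 7, #5→B 4, #6→B 6
  freight cost 27, fixed 6 → total 33.
Compare {A}: freight cost 31 + fixed 7 = 38.
Compare {A, B}: freight cost 26 + fixed 13 = 39.

33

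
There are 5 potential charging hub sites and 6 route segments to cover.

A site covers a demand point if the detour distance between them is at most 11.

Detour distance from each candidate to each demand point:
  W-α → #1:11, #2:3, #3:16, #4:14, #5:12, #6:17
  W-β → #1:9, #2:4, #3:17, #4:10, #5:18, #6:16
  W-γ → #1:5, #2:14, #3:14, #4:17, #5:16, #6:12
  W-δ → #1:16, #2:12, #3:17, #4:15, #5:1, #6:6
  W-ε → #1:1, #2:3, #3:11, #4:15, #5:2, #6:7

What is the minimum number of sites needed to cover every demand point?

2

Coverage sets (demand points within 11 of each site):
  W-α: {#1, #2}
  W-β: {#1, #2, #4}
  W-γ: {#1}
  W-δ: {#5, #6}
  W-ε: {#1, #2, #3, #5, #6}
No single site covers all 6 demand points.
But {W-β, W-ε} covers everything, so the minimum is 2.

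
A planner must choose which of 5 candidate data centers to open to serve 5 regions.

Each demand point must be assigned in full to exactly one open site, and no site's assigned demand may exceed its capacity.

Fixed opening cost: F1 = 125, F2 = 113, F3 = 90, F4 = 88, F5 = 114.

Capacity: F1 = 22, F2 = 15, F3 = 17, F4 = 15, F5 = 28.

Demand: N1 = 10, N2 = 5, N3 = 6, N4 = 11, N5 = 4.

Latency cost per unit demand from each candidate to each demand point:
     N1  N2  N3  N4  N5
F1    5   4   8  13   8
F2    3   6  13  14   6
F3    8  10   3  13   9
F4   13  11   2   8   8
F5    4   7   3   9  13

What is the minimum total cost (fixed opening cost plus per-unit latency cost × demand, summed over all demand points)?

415

Open {F4, F5}; cheapest assignment that respects the capacities:
  F4 (cap 15, load 15): N4, N5 — cost 11×8 + 4×8 = 120
  F5 (cap 28, load 21): N1, N2, N3 — cost 10×4 + 5×7 + 6×3 = 93
  Shipping 213, fixed 202 → total 415.
  Any other capacity-feasible assignment to {F4, F5} ships for at least 213.
Compare {F3, F5}: its best feasible assignment gives total 432.
Compare {F2, F5}: its best feasible assignment gives total 433.
Every other set of open sites that can feasibly serve all demand totals ≥ 432 even under its best assignment. Minimum: 415.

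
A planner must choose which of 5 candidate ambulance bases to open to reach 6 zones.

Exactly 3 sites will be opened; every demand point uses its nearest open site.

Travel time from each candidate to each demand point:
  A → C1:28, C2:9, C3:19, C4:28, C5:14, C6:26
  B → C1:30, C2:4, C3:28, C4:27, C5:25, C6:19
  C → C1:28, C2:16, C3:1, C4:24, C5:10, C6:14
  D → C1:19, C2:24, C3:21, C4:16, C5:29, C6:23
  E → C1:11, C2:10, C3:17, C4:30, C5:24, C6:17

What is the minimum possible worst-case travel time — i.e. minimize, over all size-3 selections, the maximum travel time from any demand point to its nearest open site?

16

Open {C, D, E}.
  Farthest demand point is C4 at travel time 16 (to D); all others are ≤ 16.
With {A, D, E} the worst case is 17.
With {A, B, D} the worst case is 19.
No size-3 selection achieves below 16.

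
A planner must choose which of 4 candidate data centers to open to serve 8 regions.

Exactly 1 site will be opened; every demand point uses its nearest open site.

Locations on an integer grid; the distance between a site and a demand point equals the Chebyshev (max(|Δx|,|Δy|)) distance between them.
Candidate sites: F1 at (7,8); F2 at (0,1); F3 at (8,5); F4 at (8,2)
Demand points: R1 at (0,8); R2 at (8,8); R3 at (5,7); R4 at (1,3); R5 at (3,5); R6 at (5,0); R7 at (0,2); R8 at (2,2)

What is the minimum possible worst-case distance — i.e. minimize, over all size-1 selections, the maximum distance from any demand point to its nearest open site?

Open {F1}.
  Farthest demand point is R6 at distance 8 (to F1); all others are ≤ 8.
With {F2} the worst case is 8.
With {F3} the worst case is 8.
No size-1 selection achieves below 8.

8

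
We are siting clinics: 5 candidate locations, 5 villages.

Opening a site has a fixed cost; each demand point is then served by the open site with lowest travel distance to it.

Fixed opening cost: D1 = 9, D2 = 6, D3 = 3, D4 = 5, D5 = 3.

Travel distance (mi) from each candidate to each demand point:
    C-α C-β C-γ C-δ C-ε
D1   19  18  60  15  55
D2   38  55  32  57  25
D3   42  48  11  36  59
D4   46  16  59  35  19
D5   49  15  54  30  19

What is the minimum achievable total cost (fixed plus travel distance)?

Open {D1, D3, D5}: assign each demand point to its cheapest open site.
  C-α→D1 19, C-β→D5 15, C-γ→D3 11, C-δ→D1 15, C-ε→D5 19
  travel distance 79, fixed 15 → total 94.
Compare {D1, D3, D4}: travel distance 80 + fixed 17 = 97.
Compare {D1, D3, D4, D5}: travel distance 79 + fixed 20 = 99.
Compare {D1, D2, D3, D5}: travel distance 79 + fixed 21 = 100.
All other subsets cost ≥ 97. Minimum total cost: 94.

94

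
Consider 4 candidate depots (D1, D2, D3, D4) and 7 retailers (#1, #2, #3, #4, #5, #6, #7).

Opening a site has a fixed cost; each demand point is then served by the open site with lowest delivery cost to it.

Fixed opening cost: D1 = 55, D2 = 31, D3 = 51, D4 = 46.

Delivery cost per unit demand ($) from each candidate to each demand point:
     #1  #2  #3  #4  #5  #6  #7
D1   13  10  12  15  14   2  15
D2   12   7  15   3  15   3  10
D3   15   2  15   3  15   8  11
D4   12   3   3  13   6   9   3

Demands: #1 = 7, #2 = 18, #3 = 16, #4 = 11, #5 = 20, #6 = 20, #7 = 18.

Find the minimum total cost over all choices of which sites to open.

530

Open {D2, D4}: assign each demand point to its cheapest open site.
  #1→D2 7×12=84, #2→D4 18×3=54, #3→D4 16×3=48, #4→D2 11×3=33, #5→D4 20×6=120, #6→D2 20×3=60, #7→D4 18×3=54
  delivery cost 453, fixed 77 → total 530.
Compare {D2, D3, D4}: delivery cost 435 + fixed 128 = 563.
Compare {D1, D2, D4}: delivery cost 433 + fixed 132 = 565.
Compare {D1, D3, D4}: delivery cost 415 + fixed 152 = 567.
All other subsets cost ≥ 563. Minimum total cost: 530.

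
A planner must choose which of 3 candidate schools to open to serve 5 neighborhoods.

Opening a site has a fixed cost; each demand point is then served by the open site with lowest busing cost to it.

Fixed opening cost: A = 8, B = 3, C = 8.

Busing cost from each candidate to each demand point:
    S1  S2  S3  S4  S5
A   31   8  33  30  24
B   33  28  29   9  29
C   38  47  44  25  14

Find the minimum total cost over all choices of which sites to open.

Open {A, B, C}: assign each demand point to its cheapest open site.
  S1→A 31, S2→A 8, S3→B 29, S4→B 9, S5→C 14
  busing cost 91, fixed 19 → total 110.
Compare {A, B}: busing cost 101 + fixed 11 = 112.
Compare {B, C}: busing cost 113 + fixed 11 = 124.
Compare {A, C}: busing cost 111 + fixed 16 = 127.
All other subsets cost ≥ 112. Minimum total cost: 110.

110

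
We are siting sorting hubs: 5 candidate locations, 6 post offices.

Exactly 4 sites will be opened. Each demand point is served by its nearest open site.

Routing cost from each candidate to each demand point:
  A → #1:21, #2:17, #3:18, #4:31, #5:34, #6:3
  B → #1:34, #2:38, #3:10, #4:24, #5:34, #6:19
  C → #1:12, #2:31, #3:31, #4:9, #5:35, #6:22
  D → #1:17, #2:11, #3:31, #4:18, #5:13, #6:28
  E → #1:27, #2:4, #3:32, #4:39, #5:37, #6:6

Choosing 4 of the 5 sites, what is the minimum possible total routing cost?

Open {B, C, D, E}.
  #1→C 12, #2→E 4, #3→B 10, #4→C 9, #5→D 13, #6→E 6  ⇒ total 54.
Compare {A, B, C, D}: total 58.
Compare {A, C, D, E}: total 59.
No size-4 selection does better; minimum is 54.

54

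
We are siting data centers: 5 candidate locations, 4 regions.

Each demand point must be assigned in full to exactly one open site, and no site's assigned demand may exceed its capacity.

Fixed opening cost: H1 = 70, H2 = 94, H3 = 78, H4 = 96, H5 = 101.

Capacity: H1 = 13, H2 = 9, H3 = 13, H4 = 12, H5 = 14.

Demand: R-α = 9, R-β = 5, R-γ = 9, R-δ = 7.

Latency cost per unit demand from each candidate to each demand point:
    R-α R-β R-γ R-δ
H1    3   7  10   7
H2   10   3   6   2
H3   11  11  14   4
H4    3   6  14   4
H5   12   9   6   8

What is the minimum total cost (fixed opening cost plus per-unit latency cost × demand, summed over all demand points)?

Open {H1, H2, H4}; cheapest assignment that respects the capacities:
  H1 (cap 13, load 9): R-α — cost 9×3 = 27
  H2 (cap 9, load 9): R-γ — cost 9×6 = 54
  H4 (cap 12, load 12): R-β, R-δ — cost 5×6 + 7×4 = 58
  Shipping 139, fixed 260 → total 399.
  Any other capacity-feasible assignment to {H1, H2, H4} ships for at least 139.
Compare {H1, H3, H5}: its best feasible assignment gives total 403.
Compare {H1, H2, H5}: its best feasible assignment gives total 405.
Every other set of open sites that can feasibly serve all demand totals ≥ 403 even under its best assignment. Minimum: 399.

399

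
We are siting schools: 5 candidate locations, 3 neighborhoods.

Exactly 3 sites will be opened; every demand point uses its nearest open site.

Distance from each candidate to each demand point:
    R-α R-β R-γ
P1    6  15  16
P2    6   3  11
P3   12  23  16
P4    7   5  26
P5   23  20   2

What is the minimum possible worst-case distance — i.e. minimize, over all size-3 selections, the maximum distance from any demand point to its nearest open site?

6

Open {P1, P2, P5}.
  Farthest demand point is R-α at distance 6 (to P1); all others are ≤ 6.
With {P1, P4, P5} the worst case is 6.
With {P2, P3, P5} the worst case is 6.
No size-3 selection achieves below 6.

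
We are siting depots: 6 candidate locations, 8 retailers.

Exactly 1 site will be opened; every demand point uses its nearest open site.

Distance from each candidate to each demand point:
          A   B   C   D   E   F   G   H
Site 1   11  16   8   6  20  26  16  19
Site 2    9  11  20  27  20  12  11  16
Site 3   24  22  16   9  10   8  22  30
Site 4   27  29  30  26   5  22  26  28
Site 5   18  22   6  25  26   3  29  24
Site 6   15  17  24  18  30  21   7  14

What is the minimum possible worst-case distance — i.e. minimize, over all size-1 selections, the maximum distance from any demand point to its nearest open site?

Open {Site 1}.
  Farthest demand point is F at distance 26 (to Site 1); all others are ≤ 26.
With {Site 2} the worst case is 27.
With {Site 5} the worst case is 29.
No size-1 selection achieves below 26.

26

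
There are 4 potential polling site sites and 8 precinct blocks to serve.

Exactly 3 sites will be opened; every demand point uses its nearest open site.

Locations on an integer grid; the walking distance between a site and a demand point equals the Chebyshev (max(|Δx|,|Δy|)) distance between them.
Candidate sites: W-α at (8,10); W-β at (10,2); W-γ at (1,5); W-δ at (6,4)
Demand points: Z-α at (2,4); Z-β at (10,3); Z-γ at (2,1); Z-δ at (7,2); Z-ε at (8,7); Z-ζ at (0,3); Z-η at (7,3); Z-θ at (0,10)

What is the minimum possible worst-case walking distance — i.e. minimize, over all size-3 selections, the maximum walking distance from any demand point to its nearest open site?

Open {W-α, W-β, W-γ}.
  Farthest demand point is Z-θ at walking distance 5 (to W-γ); all others are ≤ 5.
With {W-α, W-γ, W-δ} the worst case is 5.
With {W-β, W-γ, W-δ} the worst case is 5.
No size-3 selection achieves below 5.

5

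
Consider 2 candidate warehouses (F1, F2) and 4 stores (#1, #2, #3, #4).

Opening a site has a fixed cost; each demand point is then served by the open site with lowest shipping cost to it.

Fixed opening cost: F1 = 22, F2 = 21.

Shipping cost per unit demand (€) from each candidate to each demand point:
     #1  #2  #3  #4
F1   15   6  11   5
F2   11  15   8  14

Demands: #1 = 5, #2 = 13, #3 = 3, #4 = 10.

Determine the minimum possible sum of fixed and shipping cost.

250

Open {F1, F2}: assign each demand point to its cheapest open site.
  #1→F2 5×11=55, #2→F1 13×6=78, #3→F2 3×8=24, #4→F1 10×5=50
  shipping cost 207, fixed 43 → total 250.
Compare {F1}: shipping cost 236 + fixed 22 = 258.
Compare {F2}: shipping cost 414 + fixed 21 = 435.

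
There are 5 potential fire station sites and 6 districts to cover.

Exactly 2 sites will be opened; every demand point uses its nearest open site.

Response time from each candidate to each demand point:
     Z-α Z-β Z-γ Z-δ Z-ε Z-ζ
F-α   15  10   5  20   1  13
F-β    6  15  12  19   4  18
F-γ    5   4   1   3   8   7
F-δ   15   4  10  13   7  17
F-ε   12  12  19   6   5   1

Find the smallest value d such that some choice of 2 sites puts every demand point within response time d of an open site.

Open {F-γ, F-ε}.
  Farthest demand point is Z-α at response time 5 (to F-γ); all others are ≤ 5.
With {F-α, F-γ} the worst case is 7.
With {F-β, F-γ} the worst case is 7.
No size-2 selection achieves below 5.

5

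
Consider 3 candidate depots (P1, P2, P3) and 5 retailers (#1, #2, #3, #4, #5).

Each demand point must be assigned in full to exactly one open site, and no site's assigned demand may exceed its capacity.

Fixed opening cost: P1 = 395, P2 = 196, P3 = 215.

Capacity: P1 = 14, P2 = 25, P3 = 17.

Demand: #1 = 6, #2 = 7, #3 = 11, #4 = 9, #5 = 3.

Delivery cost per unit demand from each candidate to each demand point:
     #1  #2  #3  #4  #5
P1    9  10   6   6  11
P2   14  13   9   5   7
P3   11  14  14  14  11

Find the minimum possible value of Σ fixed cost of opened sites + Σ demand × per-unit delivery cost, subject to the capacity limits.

740

Open {P2, P3}; cheapest assignment that respects the capacities:
  P2 (cap 25, load 23): #3, #4, #5 — cost 11×9 + 9×5 + 3×7 = 165
  P3 (cap 17, load 13): #1, #2 — cost 6×11 + 7×14 = 164
  Shipping 329, fixed 411 → total 740.
  Any other capacity-feasible assignment to {P2, P3} ships for at least 329.
Compare {P1, P2}: its best feasible assignment gives total 880.
Compare {P1, P2, P3}: its best feasible assignment gives total 1095.
Every other set of open sites that can feasibly serve all demand totals ≥ 880 even under its best assignment. Minimum: 740.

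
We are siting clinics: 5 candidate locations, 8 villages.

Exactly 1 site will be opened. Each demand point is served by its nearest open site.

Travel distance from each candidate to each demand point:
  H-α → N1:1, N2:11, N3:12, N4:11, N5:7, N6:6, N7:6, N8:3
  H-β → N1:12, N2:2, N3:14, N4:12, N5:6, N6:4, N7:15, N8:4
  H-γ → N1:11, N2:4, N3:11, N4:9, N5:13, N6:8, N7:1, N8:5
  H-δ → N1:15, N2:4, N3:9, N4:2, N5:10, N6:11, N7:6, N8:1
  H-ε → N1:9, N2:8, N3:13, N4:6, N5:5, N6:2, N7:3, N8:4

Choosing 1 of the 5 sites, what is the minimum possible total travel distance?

50

Open {H-ε}.
  N1→H-ε 9, N2→H-ε 8, N3→H-ε 13, N4→H-ε 6, N5→H-ε 5, N6→H-ε 2, N7→H-ε 3, N8→H-ε 4  ⇒ total 50.
Compare {H-α}: total 57.
Compare {H-δ}: total 58.
No size-1 selection does better; minimum is 50.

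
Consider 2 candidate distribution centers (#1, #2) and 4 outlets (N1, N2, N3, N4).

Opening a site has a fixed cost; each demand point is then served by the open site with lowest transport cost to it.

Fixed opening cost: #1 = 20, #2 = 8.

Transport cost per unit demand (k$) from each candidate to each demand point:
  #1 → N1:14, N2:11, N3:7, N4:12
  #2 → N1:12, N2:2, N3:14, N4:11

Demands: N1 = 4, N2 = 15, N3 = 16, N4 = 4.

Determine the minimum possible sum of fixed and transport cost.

Open {#1, #2}: assign each demand point to its cheapest open site.
  N1→#2 4×12=48, N2→#2 15×2=30, N3→#1 16×7=112, N4→#2 4×11=44
  transport cost 234, fixed 28 → total 262.
Compare {#2}: transport cost 346 + fixed 8 = 354.
Compare {#1}: transport cost 381 + fixed 20 = 401.

262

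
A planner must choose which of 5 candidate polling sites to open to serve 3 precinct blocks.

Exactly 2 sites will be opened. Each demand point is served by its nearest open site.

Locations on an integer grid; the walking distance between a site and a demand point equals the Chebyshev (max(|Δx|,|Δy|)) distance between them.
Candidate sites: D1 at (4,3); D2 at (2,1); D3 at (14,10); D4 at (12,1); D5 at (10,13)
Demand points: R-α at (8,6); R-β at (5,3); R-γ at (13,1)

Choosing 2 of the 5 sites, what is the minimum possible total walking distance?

6

Open {D1, D4}.
  R-α→D1 4, R-β→D1 1, R-γ→D4 1  ⇒ total 6.
Compare {D2, D4}: total 9.
Compare {D3, D4}: total 13.
No size-2 selection does better; minimum is 6.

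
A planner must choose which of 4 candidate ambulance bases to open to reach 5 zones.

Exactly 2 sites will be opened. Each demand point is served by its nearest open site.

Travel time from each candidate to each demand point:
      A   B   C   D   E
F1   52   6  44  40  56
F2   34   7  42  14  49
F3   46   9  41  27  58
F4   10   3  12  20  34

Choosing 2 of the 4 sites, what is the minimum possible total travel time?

73

Open {F2, F4}.
  A→F4 10, B→F4 3, C→F4 12, D→F2 14, E→F4 34  ⇒ total 73.
Compare {F1, F4}: total 79.
Compare {F3, F4}: total 79.
No size-2 selection does better; minimum is 73.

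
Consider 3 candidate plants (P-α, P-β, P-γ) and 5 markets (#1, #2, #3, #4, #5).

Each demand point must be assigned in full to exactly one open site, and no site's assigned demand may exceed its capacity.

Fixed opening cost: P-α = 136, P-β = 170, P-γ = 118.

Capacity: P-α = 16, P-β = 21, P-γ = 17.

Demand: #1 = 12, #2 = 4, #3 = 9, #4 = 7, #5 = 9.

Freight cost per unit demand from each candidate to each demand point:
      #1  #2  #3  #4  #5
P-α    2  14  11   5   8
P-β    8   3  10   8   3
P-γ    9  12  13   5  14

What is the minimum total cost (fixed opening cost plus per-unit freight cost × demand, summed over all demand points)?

639

Open {P-α, P-β, P-γ}; cheapest assignment that respects the capacities:
  P-α (cap 16, load 12): #1 — cost 12×2 = 24
  P-β (cap 21, load 13): #2, #5 — cost 4×3 + 9×3 = 39
  P-γ (cap 17, load 16): #3, #4 — cost 9×13 + 7×5 = 152
  Shipping 215, fixed 424 → total 639.
  Any other capacity-feasible assignment to {P-α, P-β, P-γ} ships for at least 215.
Total demand is 41 and no other set of sites has combined capacity ≥ 41, so {P-α, P-β, P-γ} is the only feasible choice of open sites. Minimum: 639.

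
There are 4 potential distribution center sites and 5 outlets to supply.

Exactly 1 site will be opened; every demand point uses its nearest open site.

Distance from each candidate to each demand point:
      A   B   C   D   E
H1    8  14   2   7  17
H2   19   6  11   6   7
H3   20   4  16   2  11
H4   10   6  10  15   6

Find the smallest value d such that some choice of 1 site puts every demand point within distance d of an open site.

Open {H4}.
  Farthest demand point is D at distance 15 (to H4); all others are ≤ 15.
With {H1} the worst case is 17.
With {H2} the worst case is 19.
No size-1 selection achieves below 15.

15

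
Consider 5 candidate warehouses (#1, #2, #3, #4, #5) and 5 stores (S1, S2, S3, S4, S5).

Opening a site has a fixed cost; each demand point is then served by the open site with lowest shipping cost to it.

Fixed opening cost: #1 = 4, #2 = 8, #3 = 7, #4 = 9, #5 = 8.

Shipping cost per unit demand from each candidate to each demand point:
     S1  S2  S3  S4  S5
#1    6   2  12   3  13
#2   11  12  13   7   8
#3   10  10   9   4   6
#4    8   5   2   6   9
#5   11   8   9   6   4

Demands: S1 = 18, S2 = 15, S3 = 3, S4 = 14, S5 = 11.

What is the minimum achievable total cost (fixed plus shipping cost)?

Open {#1, #4, #5}: assign each demand point to its cheapest open site.
  S1→#1 18×6=108, S2→#1 15×2=30, S3→#4 3×2=6, S4→#1 14×3=42, S5→#5 11×4=44
  shipping cost 230, fixed 21 → total 251.
Compare {#1, #3, #4, #5}: shipping cost 230 + fixed 28 = 258.
Compare {#1, #2, #4, #5}: shipping cost 230 + fixed 29 = 259.
Compare {#1, #5}: shipping cost 251 + fixed 12 = 263.
All other subsets cost ≥ 258. Minimum total cost: 251.

251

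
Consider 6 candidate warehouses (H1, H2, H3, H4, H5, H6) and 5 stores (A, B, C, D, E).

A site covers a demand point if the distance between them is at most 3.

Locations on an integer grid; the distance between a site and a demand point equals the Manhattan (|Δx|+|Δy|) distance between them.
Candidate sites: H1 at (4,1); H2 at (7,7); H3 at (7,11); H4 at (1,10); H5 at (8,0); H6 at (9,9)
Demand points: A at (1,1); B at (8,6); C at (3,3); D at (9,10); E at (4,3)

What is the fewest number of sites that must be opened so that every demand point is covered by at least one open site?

Coverage sets (demand points within 3 of each site):
  H1: {A, C, E}
  H2: {B}
  H3: {D}
  H4: {}
  H5: {}
  H6: {D}
No 2 sites suffice: every size-2 union leaves at least one demand point uncovered.
But {H1, H2, H3} covers everything, so the minimum is 3.

3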